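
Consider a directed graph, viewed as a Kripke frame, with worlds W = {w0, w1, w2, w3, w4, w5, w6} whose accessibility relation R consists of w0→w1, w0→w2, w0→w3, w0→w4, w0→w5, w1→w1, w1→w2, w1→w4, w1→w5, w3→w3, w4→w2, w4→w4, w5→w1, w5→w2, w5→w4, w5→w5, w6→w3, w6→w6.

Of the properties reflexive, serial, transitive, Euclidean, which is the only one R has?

transitive

Reflexive: no — w0 is not related to itself.
Serial: no — w2 has no R-successor.
Transitive: yes — every two-step R-path is closed by a direct edge.
Euclidean: no — w0 R w1 and w0 R w3, but not w1 R w3.
Only transitive holds.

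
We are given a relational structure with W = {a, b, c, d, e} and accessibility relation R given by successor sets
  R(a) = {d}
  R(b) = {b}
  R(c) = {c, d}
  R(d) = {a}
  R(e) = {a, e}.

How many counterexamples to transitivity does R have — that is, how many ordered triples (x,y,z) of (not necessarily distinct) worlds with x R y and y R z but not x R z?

Enumerating: (a,d,a), (c,d,a), (d,a,d), (e,a,d).

4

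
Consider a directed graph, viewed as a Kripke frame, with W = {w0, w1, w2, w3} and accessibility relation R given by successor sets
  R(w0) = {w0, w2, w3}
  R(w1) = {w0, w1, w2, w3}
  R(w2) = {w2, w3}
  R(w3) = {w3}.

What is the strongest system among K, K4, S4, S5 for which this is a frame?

Transitive (axiom 4): yes — every two-step R-path is closed by a direct edge.
Reflexive (axiom T): yes — every world is R-related to itself.
Euclidean (axiom 5): no — w0 R w3 and w0 R w2, but not w3 R w2.
So F validates K, K4, S4; S5 would additionally require R to be Euclidean. The strongest is S4.

S4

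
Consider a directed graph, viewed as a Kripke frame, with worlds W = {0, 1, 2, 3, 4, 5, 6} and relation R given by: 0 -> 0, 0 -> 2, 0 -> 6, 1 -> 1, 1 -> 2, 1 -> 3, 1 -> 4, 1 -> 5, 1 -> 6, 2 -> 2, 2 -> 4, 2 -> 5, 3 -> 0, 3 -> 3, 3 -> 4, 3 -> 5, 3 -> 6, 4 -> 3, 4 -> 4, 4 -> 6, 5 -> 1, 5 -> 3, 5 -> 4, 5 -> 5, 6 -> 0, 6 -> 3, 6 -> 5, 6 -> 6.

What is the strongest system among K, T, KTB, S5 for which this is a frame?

Reflexive (axiom T): yes — every world is R-related to itself.
Symmetric (axiom B): no — 0 R 2 but not 2 R 0.
Euclidean (axiom 5): no — 0 R 2 and 0 R 6, but not 2 R 6.
So F validates K, T; KTB would additionally require R to be symmetric. The strongest is T.

T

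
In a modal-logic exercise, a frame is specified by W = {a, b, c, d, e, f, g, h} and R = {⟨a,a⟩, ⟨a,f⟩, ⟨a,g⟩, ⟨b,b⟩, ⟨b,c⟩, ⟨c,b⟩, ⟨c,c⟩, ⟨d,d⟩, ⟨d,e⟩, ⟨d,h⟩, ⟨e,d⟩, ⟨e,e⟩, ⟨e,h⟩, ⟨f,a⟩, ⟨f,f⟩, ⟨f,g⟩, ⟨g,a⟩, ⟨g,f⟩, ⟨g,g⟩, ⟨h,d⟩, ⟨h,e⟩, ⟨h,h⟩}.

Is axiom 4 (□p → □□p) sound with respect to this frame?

Axiom 4 corresponds to the accessibility relation being transitive.
Transitive: yes — every two-step R-path is closed by a direct edge.

Yes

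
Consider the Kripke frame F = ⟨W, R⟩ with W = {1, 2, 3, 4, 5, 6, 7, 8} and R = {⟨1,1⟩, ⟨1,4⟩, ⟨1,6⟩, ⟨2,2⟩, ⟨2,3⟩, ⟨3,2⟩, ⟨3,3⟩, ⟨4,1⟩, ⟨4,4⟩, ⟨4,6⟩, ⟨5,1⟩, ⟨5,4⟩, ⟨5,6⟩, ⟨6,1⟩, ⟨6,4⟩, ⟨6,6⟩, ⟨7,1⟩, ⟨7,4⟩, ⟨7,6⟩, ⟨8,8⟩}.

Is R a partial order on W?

No

Reflexive: no — 5 is not related to itself.
Transitive: yes — every two-step R-path is closed by a direct edge.
Antisymmetric: no — 1 R 4 and 4 R 1 with 1 ≠ 4.
So R is not a partial order.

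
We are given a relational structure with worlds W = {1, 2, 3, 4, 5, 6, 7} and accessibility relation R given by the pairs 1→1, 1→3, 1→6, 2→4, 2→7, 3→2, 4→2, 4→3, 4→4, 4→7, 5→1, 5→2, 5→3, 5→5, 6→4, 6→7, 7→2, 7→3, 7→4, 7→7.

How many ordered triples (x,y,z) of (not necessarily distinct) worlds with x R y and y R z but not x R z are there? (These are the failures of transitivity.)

Enumerating: (1,3,2), (1,6,4), (1,6,7), (2,4,2), (2,4,3), (2,7,2), (2,7,3), (3,2,4), (3,2,7), (5,1,6), (5,2,4), (5,2,7), (6,4,2), (6,4,3), (6,7,2), (6,7,3).

16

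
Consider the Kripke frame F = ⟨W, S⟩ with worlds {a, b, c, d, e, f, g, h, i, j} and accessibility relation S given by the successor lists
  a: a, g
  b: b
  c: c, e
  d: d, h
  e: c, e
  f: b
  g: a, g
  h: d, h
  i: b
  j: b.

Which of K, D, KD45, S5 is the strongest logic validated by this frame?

Serial (axiom D): yes — every world has a successor (e.g. a S a).
Euclidean (axiom 5): yes — any two successors of a common world are S-related.
Transitive (axiom 4): yes — every two-step S-path is closed by a direct edge.
Reflexive (axiom T): no — f is not related to itself.
So F validates K, D, KD45; S5 would additionally require S to be reflexive. The strongest is KD45.

KD45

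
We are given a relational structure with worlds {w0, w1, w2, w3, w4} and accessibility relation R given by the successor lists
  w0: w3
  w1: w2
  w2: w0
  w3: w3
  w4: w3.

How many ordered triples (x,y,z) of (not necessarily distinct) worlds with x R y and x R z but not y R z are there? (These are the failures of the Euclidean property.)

Enumerating: (w1,w2,w2), (w2,w0,w0).

2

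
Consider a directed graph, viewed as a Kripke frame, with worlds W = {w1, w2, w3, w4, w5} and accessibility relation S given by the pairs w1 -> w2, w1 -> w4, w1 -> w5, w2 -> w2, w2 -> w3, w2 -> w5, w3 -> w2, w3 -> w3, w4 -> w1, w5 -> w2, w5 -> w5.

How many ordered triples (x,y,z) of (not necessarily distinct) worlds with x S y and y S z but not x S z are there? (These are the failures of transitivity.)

Enumerating: (w1,w2,w3), (w1,w4,w1), (w3,w2,w5), (w4,w1,w2), (w4,w1,w4), (w4,w1,w5), (w5,w2,w3).

7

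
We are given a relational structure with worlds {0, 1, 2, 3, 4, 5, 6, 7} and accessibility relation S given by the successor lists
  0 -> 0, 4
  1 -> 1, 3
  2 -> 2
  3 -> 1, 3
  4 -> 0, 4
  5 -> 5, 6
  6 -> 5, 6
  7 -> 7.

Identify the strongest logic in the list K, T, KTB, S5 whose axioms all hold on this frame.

S5

Reflexive (axiom T): yes — every world is S-related to itself.
Symmetric (axiom B): yes — every pair in S has its reverse in S.
Euclidean (axiom 5): yes — any two successors of a common world are S-related.
So F validates K, T, KTB, S5. The strongest is S5.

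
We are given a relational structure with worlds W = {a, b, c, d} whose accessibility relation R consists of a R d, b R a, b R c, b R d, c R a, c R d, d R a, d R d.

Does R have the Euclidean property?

Euclidean: no — b R a and b R c, but not a R c.

No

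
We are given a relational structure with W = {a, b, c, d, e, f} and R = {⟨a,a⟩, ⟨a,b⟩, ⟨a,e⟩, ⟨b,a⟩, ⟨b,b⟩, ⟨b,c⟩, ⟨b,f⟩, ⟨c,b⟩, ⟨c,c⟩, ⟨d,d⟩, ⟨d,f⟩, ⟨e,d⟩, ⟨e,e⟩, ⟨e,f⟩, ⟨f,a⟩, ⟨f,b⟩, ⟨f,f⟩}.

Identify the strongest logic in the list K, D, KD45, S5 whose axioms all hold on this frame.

Serial (axiom D): yes — every world has a successor (e.g. a R a).
Euclidean (axiom 5): no — a R b and a R e, but not b R e.
Transitive (axiom 4): no — a R b and b R c, but not a R c.
Reflexive (axiom T): yes — every world is R-related to itself.
So F validates K, D; KD45 would additionally require R to be Euclidean and transitive. The strongest is D.

D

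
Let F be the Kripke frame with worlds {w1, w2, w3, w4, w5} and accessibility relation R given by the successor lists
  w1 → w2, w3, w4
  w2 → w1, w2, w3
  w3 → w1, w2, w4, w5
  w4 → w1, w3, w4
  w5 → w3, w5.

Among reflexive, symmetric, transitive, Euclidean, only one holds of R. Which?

symmetric

Reflexive: no — w1 is not related to itself.
Symmetric: yes — every pair in R has its reverse in R.
Transitive: no — w1 R w3 and w3 R w5, but not w1 R w5.
Euclidean: no — w1 R w2 and w1 R w4, but not w2 R w4.
Only symmetric holds.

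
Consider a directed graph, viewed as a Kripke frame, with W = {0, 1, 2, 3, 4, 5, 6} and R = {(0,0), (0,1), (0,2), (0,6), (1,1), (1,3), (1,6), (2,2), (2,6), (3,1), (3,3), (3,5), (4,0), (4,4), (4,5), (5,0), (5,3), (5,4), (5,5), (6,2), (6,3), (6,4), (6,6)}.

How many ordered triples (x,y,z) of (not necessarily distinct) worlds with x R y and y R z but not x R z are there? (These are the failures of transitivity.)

23

Enumerating: (0,1,3), (0,6,3), (0,6,4), (1,3,5), (1,6,2), (1,6,4), (2,6,3), (2,6,4), (3,1,6), (3,5,0), (3,5,4), (4,0,1), … and 11 more.
Total: 23.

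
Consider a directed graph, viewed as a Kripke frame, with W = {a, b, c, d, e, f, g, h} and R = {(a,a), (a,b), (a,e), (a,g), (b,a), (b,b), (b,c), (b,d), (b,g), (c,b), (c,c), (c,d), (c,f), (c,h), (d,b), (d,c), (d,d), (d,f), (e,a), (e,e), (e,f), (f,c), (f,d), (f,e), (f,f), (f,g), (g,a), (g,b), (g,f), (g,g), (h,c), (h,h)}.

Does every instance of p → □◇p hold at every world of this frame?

The schema B characterises exactly the symmetric frames.
Symmetric: yes — every pair in R has its reverse in R.

Yes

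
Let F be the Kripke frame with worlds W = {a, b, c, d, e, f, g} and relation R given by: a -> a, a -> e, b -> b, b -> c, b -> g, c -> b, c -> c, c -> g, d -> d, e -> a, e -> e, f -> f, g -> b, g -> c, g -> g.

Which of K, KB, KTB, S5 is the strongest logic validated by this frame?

S5

Symmetric (axiom B): yes — every pair in R has its reverse in R.
Reflexive (axiom T): yes — every world is R-related to itself.
Euclidean (axiom 5): yes — any two successors of a common world are R-related.
So F validates K, KB, KTB, S5. The strongest is S5.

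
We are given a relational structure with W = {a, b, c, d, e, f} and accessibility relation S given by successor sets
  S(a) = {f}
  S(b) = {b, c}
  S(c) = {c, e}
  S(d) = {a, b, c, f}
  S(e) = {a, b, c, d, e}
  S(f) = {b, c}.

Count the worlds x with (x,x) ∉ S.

3

Enumerating: a, d, f.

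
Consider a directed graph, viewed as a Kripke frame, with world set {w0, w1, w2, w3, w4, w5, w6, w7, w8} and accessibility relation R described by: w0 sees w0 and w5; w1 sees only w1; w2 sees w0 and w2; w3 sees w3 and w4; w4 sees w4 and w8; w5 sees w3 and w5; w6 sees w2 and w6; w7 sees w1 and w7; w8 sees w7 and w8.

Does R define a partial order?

No

Reflexive: yes — every world is R-related to itself.
Transitive: no — w0 R w5 and w5 R w3, but not w0 R w3.
Antisymmetric: yes — no distinct pair is related both ways.
So R is not a partial order.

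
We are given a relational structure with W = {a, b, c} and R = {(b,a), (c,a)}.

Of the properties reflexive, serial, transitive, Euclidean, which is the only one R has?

transitive

Reflexive: no — a is not related to itself.
Serial: no — a has no R-successor.
Transitive: yes — every two-step R-path is closed by a direct edge.
Euclidean: no — b R a and b R a, but not a R a.
Only transitive holds.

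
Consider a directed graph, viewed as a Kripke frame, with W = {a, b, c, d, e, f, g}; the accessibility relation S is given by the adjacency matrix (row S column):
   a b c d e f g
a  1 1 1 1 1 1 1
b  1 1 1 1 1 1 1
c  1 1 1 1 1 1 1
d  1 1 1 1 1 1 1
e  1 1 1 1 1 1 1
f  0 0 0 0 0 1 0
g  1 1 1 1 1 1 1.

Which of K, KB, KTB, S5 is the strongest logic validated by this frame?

Symmetric (axiom B): no — a S f but not f S a.
Reflexive (axiom T): yes — every world is S-related to itself.
Euclidean (axiom 5): no — a S f and a S b, but not f S b.
So F validates K; KB would additionally require S to be symmetric. The strongest is K.

K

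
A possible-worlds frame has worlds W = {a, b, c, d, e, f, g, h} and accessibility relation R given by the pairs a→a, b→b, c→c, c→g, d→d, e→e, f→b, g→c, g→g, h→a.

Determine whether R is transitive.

Yes

Transitive: yes — every two-step R-path is closed by a direct edge.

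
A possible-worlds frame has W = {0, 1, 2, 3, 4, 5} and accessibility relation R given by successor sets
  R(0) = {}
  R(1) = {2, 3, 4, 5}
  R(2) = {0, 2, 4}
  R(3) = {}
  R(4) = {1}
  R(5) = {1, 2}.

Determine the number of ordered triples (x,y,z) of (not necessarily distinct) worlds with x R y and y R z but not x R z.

13

Enumerating: (1,2,0), (1,4,1), (1,5,1), (2,4,1), (4,1,2), (4,1,3), (4,1,4), (4,1,5), (5,1,3), (5,1,4), (5,1,5), (5,2,0), (5,2,4).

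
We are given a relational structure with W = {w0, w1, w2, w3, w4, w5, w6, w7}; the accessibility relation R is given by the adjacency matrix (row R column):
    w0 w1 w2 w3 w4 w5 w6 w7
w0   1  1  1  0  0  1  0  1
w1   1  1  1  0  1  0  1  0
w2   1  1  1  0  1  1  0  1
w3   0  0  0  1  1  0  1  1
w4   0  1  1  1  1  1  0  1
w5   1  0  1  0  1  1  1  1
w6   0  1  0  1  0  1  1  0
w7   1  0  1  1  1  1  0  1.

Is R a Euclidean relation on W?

No

Euclidean: no — w0 R w1 and w0 R w5, but not w1 R w5.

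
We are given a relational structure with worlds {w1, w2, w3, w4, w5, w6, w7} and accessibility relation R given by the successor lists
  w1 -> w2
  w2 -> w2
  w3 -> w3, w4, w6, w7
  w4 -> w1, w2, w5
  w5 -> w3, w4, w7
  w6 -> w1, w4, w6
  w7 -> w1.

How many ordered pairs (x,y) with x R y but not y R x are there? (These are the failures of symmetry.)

11

Enumerating: (w1,w2), (w3,w4), (w3,w6), (w3,w7), (w4,w1), (w4,w2), (w5,w3), (w5,w7), (w6,w1), (w6,w4), (w7,w1).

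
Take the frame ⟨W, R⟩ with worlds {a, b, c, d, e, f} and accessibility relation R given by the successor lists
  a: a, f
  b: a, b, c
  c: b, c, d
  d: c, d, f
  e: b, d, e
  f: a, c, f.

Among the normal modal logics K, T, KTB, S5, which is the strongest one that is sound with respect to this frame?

T

Reflexive (axiom T): yes — every world is R-related to itself.
Symmetric (axiom B): no — b R a but not a R b.
Euclidean (axiom 5): no — b R a and b R c, but not a R c.
So F validates K, T; KTB would additionally require R to be symmetric. The strongest is T.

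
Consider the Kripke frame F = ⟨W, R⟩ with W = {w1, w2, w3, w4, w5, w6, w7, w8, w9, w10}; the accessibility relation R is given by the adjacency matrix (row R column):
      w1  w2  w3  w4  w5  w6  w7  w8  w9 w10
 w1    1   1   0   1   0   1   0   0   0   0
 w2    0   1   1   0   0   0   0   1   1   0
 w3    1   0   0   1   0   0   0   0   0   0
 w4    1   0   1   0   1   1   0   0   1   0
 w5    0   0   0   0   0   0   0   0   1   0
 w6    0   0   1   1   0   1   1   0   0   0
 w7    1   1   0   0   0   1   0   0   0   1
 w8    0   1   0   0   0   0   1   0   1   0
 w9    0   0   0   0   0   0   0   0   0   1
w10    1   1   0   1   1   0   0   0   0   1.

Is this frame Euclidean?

No

Euclidean: no — w1 R w2 and w1 R w4, but not w2 R w4.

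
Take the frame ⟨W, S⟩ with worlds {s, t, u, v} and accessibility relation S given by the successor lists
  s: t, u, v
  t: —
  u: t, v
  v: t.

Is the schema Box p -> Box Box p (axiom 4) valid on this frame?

The schema 4 characterises exactly the transitive frames.
Transitive: yes — every two-step S-path is closed by a direct edge.

Yes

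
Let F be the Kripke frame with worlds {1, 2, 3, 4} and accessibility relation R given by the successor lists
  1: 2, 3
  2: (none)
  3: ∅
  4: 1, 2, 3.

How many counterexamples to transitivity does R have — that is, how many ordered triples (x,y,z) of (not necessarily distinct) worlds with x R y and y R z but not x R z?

0

R is transitive; there are no such tuples.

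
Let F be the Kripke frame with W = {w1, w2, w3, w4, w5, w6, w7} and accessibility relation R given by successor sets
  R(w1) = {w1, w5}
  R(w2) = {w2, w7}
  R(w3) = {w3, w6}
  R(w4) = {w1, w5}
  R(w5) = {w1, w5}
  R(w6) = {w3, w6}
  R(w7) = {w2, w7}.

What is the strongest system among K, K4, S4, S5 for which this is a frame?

K4

Transitive (axiom 4): yes — every two-step R-path is closed by a direct edge.
Reflexive (axiom T): no — w4 is not related to itself.
Euclidean (axiom 5): yes — any two successors of a common world are R-related.
So F validates K, K4; S4 would additionally require R to be reflexive. The strongest is K4.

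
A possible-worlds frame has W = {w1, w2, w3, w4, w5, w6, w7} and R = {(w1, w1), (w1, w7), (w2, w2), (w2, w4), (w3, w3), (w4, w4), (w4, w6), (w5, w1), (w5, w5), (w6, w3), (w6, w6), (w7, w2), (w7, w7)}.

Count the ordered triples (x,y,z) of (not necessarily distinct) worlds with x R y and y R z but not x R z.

5

Enumerating: (w1,w7,w2), (w2,w4,w6), (w4,w6,w3), (w5,w1,w7), (w7,w2,w4).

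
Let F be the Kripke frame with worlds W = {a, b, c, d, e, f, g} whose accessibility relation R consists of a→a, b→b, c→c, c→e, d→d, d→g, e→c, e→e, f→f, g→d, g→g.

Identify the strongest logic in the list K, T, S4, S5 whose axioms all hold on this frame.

Reflexive (axiom T): yes — every world is R-related to itself.
Transitive (axiom 4): yes — every two-step R-path is closed by a direct edge.
Euclidean (axiom 5): yes — any two successors of a common world are R-related.
So F validates K, T, S4, S5. The strongest is S5.

S5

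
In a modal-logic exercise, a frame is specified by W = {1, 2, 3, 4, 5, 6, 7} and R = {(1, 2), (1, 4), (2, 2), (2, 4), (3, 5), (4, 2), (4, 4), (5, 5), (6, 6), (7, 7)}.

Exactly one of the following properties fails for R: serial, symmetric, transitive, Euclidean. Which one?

symmetric

Serial: yes — every world has a successor (e.g. 1 R 2).
Symmetric: no — 1 R 2 but not 2 R 1.
Transitive: yes — every two-step R-path is closed by a direct edge.
Euclidean: yes — any two successors of a common world are R-related.
Only symmetric fails.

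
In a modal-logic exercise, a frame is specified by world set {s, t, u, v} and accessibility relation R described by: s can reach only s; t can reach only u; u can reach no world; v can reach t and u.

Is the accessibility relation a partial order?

Reflexive: no — t is not related to itself.
Transitive: yes — every two-step R-path is closed by a direct edge.
Antisymmetric: yes — no distinct pair is related both ways.
So R is not a partial order.

No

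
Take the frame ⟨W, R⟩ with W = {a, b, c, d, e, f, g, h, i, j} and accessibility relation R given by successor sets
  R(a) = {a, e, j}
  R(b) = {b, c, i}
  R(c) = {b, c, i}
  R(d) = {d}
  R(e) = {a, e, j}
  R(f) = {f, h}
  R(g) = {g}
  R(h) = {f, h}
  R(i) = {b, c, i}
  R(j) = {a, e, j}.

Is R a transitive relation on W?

Transitive: yes — every two-step R-path is closed by a direct edge.

Yes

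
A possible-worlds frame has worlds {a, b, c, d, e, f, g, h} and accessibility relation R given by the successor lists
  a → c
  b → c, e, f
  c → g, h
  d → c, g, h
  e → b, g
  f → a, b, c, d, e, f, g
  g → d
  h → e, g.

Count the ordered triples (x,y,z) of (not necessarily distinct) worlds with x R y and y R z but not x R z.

Enumerating: (a,c,g), (a,c,h), (b,c,g), (b,c,h), (b,e,b), (b,e,g), (b,f,a), (b,f,b), (b,f,d), (b,f,g), (c,g,d), (c,h,e), … and 13 more.
Total: 25.

25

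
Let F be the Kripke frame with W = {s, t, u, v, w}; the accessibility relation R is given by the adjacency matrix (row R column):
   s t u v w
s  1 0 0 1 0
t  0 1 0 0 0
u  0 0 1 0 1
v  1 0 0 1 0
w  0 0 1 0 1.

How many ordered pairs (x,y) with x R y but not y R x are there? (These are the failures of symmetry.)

0

R is symmetric; there are no such tuples.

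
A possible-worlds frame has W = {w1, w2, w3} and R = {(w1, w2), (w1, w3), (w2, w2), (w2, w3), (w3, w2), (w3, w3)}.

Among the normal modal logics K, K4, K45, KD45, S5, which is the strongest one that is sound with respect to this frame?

KD45

Transitive (axiom 4): yes — every two-step R-path is closed by a direct edge.
Euclidean (axiom 5): yes — any two successors of a common world are R-related.
Serial (axiom D): yes — every world has a successor (e.g. w1 R w2).
Reflexive (axiom T): no — w1 is not related to itself.
So F validates K, K4, K45, KD45; S5 would additionally require R to be reflexive. The strongest is KD45.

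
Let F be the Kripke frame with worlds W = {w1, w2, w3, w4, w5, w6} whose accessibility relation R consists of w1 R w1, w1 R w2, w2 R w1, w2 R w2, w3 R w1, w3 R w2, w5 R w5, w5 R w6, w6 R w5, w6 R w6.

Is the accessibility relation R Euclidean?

Yes

Euclidean: yes — any two successors of a common world are R-related.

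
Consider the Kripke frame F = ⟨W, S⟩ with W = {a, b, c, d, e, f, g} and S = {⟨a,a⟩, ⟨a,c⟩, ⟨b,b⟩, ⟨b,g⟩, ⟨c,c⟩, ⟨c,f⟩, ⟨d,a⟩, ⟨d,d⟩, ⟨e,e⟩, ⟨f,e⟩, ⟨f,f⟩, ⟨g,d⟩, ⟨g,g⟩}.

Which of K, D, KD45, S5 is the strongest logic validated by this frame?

Serial (axiom D): yes — every world has a successor (e.g. a S a).
Euclidean (axiom 5): no — a S c and a S a, but not c S a.
Transitive (axiom 4): no — a S c and c S f, but not a S f.
Reflexive (axiom T): yes — every world is S-related to itself.
So F validates K, D; KD45 would additionally require S to be Euclidean and transitive. The strongest is D.

D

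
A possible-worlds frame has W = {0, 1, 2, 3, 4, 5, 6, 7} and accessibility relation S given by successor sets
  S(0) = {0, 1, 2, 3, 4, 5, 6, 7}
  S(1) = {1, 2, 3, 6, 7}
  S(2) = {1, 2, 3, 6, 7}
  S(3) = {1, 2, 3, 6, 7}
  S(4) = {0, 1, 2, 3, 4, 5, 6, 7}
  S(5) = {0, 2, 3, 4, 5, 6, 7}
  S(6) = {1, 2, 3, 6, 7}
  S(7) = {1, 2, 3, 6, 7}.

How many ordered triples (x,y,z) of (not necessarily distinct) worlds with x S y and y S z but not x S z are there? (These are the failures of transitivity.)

Enumerating: (5,0,1), (5,2,1), (5,3,1), (5,4,1), (5,6,1), (5,7,1).

6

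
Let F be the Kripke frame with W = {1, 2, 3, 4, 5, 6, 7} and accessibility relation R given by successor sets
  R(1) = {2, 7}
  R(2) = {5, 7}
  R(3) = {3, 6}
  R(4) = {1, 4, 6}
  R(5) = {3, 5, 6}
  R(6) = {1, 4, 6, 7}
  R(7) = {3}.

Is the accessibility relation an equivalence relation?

Reflexive: no — 1 is not related to itself.
Symmetric: no — 1 R 2 but not 2 R 1.
Transitive: no — 1 R 2 and 2 R 5, but not 1 R 5.
So R is not an equivalence relation.

No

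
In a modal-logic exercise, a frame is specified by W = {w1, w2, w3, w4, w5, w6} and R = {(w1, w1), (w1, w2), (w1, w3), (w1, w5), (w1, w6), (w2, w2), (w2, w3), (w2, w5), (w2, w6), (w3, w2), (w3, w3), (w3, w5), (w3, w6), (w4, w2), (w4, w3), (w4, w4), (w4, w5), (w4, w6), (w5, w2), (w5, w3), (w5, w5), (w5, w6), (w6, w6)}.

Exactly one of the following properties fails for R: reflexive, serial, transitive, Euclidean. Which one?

Euclidean

Reflexive: yes — every world is R-related to itself.
Serial: yes — every world has a successor (e.g. w1 R w1).
Transitive: yes — every two-step R-path is closed by a direct edge.
Euclidean: no — w1 R w6 and w1 R w2, but not w6 R w2.
Only Euclidean fails.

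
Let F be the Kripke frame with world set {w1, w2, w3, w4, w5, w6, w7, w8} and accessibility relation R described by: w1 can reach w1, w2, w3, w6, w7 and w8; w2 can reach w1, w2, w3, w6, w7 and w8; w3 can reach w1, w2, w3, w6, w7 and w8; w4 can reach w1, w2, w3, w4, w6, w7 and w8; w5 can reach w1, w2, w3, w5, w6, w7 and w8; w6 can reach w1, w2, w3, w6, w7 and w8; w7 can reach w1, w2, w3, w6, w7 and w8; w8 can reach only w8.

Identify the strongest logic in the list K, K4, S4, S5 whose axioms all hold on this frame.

S4

Transitive (axiom 4): yes — every two-step R-path is closed by a direct edge.
Reflexive (axiom T): yes — every world is R-related to itself.
Euclidean (axiom 5): no — w1 R w8 and w1 R w2, but not w8 R w2.
So F validates K, K4, S4; S5 would additionally require R to be Euclidean. The strongest is S4.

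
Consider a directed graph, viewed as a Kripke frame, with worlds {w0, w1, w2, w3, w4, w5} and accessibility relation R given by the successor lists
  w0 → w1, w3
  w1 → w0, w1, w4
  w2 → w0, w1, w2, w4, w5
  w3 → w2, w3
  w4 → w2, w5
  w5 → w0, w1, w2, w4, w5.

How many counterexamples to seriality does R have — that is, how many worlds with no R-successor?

0

R is serial; there are no such worlds.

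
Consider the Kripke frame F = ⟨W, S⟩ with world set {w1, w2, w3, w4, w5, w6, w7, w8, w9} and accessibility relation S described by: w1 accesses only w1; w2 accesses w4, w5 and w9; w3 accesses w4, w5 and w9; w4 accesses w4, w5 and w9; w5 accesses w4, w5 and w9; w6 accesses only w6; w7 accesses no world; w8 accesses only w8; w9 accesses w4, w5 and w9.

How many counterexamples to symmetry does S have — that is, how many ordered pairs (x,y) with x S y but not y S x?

Enumerating: (w2,w4), (w2,w5), (w2,w9), (w3,w4), (w3,w5), (w3,w9).

6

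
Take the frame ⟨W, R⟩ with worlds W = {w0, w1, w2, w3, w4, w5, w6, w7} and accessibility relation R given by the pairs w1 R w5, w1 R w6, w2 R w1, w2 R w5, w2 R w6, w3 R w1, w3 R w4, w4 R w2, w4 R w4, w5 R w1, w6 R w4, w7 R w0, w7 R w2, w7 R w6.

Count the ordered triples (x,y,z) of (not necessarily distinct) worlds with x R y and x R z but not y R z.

Enumerating: (w1,w5,w5), (w1,w5,w6), (w1,w6,w5), (w1,w6,w6), (w2,w1,w1), (w2,w5,w5), (w2,w5,w6), (w2,w6,w1), (w2,w6,w5), (w2,w6,w6), (w3,w1,w1), (w3,w1,w4), … and 12 more.
Total: 24.

24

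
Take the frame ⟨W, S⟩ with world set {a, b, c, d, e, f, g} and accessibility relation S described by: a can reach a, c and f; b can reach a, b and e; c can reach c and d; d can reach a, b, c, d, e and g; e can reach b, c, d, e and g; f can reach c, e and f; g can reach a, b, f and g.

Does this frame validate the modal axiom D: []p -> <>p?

The schema D characterises exactly the serial frames.
Serial: yes — every world has a successor (e.g. a S a).

Yes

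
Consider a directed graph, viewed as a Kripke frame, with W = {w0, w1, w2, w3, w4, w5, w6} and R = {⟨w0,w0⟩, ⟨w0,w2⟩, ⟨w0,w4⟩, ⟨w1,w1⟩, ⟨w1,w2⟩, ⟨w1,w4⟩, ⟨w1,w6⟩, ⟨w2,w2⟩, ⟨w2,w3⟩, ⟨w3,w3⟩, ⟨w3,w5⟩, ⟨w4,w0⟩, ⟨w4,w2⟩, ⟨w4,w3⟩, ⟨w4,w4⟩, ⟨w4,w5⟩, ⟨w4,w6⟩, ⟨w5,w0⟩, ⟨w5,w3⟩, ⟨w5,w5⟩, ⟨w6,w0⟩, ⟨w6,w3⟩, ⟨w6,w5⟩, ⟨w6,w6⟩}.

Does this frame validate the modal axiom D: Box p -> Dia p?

Axiom D corresponds to the accessibility relation being serial.
Serial: yes — every world has a successor (e.g. w0 R w0).

Yes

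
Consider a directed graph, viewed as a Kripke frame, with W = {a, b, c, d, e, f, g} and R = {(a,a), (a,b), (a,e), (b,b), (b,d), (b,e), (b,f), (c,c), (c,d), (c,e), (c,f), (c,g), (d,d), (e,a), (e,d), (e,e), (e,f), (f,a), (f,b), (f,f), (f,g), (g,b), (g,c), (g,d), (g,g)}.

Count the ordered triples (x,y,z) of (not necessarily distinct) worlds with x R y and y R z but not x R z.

23

Enumerating: (a,b,d), (a,b,f), (a,e,d), (a,e,f), (b,e,a), (b,f,a), (b,f,g), (c,e,a), (c,f,a), (c,f,b), (c,g,b), (e,a,b), … and 11 more.
Total: 23.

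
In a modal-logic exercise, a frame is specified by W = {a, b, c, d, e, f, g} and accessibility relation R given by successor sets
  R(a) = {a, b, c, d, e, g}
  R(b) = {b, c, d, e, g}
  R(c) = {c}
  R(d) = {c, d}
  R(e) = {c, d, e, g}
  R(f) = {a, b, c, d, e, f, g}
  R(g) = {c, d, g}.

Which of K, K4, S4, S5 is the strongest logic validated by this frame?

Transitive (axiom 4): yes — every two-step R-path is closed by a direct edge.
Reflexive (axiom T): yes — every world is R-related to itself.
Euclidean (axiom 5): no — a R c and a R b, but not c R b.
So F validates K, K4, S4; S5 would additionally require R to be Euclidean. The strongest is S4.

S4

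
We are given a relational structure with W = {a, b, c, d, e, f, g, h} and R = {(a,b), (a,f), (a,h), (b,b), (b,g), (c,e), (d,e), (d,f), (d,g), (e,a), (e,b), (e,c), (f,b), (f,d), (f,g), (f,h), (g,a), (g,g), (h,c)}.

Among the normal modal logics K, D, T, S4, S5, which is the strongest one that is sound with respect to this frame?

Serial (axiom D): yes — every world has a successor (e.g. a R b).
Reflexive (axiom T): no — a is not related to itself.
Transitive (axiom 4): no — a R b and b R g, but not a R g.
Euclidean (axiom 5): no — a R b and a R f, but not b R f.
So F validates K, D; T would additionally require R to be reflexive. The strongest is D.

D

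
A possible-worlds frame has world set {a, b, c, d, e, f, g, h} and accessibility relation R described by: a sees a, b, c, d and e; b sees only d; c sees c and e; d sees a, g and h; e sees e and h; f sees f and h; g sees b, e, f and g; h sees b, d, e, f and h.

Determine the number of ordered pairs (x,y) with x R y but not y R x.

10

Enumerating: (a,b), (a,c), (a,e), (b,d), (c,e), (d,g), (g,b), (g,e), (g,f), (h,b).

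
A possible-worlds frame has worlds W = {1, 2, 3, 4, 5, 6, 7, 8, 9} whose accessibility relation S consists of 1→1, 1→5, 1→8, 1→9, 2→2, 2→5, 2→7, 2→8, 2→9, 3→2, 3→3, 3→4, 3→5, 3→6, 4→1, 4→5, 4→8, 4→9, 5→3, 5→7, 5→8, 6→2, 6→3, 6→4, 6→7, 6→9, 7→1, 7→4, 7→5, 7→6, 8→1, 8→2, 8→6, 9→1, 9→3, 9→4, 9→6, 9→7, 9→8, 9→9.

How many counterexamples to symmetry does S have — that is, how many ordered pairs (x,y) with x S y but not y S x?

18

Enumerating: (1,5), (2,5), (2,7), (2,9), (3,2), (3,4), (4,1), (4,5), (4,8), (5,8), (6,2), (6,4), (7,1), (7,4), (8,6), (9,3), (9,7), (9,8).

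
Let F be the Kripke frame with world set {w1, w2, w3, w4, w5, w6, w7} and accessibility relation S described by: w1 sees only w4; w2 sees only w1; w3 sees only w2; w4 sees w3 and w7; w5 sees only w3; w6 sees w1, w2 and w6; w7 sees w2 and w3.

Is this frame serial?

Serial: yes — every world has a successor (e.g. w1 S w4).

Yes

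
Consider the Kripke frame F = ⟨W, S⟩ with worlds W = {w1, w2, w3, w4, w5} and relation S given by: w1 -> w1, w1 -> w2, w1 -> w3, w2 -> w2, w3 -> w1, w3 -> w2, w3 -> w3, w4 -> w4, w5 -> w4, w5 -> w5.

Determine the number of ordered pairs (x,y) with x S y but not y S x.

3

Enumerating: (w1,w2), (w3,w2), (w5,w4).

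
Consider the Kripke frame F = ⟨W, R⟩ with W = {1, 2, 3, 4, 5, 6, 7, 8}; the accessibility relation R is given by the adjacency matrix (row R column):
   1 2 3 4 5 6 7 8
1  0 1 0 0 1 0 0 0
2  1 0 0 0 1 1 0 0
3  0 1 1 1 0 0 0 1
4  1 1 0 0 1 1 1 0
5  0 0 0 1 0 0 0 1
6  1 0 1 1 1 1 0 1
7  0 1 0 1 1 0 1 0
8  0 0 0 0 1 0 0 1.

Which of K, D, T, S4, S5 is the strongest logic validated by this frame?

Serial (axiom D): yes — every world has a successor (e.g. 1 R 2).
Reflexive (axiom T): no — 1 is not related to itself.
Transitive (axiom 4): no — 1 R 2 and 2 R 6, but not 1 R 6.
Euclidean (axiom 5): no — 1 R 5 and 1 R 2, but not 5 R 2.
So F validates K, D; T would additionally require R to be reflexive. The strongest is D.

D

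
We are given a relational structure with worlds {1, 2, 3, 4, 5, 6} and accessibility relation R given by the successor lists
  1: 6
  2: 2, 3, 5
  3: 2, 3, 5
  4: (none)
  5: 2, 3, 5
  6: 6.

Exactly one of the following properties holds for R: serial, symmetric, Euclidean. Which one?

Serial: no — 4 has no R-successor.
Symmetric: no — 1 R 6 but not 6 R 1.
Euclidean: yes — any two successors of a common world are R-related.
Only Euclidean holds.

Euclidean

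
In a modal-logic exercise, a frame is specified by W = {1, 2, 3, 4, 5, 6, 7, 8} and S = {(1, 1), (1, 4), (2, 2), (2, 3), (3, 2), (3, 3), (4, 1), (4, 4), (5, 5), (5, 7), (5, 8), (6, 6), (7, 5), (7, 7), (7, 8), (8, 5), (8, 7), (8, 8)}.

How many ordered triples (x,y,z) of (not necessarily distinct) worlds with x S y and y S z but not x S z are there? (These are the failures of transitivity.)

S is transitive; there are no such tuples.

0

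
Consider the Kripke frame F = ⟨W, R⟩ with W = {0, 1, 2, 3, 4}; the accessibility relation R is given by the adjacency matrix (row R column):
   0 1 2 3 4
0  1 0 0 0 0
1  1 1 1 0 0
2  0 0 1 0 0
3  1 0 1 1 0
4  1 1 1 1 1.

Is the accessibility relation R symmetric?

No

Symmetric: no — 1 R 0 but not 0 R 1.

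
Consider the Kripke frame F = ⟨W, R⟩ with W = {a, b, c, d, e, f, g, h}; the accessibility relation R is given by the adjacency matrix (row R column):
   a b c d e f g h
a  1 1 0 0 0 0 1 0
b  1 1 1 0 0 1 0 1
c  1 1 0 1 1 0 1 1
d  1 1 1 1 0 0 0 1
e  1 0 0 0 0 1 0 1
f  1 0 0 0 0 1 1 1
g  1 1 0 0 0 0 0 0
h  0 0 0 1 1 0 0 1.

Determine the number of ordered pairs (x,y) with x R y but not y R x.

14

Enumerating: (b,f), (b,h), (c,a), (c,e), (c,g), (c,h), (d,a), (d,b), (e,a), (e,f), (f,a), (f,g), (f,h), (g,b).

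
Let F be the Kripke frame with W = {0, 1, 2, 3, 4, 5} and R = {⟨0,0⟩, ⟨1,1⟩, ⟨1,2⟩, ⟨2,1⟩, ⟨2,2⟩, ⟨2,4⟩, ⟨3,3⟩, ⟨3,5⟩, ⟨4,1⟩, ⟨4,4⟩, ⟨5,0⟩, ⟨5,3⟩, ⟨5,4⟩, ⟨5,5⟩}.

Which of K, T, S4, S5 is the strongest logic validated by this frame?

T

Reflexive (axiom T): yes — every world is R-related to itself.
Transitive (axiom 4): no — 1 R 2 and 2 R 4, but not 1 R 4.
Euclidean (axiom 5): no — 2 R 1 and 2 R 4, but not 1 R 4.
So F validates K, T; S4 would additionally require R to be transitive. The strongest is T.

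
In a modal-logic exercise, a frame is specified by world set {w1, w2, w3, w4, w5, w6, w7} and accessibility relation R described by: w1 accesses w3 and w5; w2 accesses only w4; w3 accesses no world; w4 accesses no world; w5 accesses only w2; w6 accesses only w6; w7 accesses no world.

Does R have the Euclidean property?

No

Euclidean: no — w1 R w3 and w1 R w5, but not w3 R w5.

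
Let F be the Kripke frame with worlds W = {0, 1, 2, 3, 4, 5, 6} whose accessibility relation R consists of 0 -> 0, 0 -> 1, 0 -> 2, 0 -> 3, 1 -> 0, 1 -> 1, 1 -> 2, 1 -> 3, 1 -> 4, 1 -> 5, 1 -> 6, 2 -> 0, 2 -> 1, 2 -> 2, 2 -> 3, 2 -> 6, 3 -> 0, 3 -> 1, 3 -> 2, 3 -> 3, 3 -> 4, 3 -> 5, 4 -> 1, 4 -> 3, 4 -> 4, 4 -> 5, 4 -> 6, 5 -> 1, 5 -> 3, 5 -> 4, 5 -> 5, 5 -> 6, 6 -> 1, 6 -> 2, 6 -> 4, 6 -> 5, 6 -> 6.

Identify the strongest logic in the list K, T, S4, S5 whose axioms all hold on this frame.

Reflexive (axiom T): yes — every world is R-related to itself.
Transitive (axiom 4): no — 0 R 1 and 1 R 4, but not 0 R 4.
Euclidean (axiom 5): no — 1 R 0 and 1 R 4, but not 0 R 4.
So F validates K, T; S4 would additionally require R to be transitive. The strongest is T.

T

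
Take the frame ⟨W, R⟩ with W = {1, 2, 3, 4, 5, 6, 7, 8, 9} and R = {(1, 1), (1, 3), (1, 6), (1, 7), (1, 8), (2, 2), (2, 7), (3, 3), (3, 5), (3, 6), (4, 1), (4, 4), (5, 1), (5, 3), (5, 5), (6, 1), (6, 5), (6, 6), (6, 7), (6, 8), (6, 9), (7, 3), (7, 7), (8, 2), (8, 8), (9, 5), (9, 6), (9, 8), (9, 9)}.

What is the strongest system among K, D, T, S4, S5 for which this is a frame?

T

Serial (axiom D): yes — every world has a successor (e.g. 1 R 1).
Reflexive (axiom T): yes — every world is R-related to itself.
Transitive (axiom 4): no — 1 R 3 and 3 R 5, but not 1 R 5.
Euclidean (axiom 5): no — 1 R 3 and 1 R 7, but not 3 R 7.
So F validates K, D, T; S4 would additionally require R to be transitive. The strongest is T.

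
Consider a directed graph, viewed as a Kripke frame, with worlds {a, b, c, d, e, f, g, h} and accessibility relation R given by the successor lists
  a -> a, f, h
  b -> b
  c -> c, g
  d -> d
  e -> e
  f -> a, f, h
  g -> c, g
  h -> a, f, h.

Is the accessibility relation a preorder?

Reflexive: yes — every world is R-related to itself.
Transitive: yes — every two-step R-path is closed by a direct edge.
So R is a preorder.

Yes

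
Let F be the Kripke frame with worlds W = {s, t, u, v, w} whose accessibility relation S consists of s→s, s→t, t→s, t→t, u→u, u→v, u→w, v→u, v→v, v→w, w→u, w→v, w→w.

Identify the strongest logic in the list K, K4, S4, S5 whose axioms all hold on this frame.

Transitive (axiom 4): yes — every two-step S-path is closed by a direct edge.
Reflexive (axiom T): yes — every world is S-related to itself.
Euclidean (axiom 5): yes — any two successors of a common world are S-related.
So F validates K, K4, S4, S5. The strongest is S5.

S5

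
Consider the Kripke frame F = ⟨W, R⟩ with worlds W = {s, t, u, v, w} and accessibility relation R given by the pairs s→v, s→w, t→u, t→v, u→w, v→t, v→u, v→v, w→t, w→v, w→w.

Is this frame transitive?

No

Transitive: no — s R v and v R t, but not s R t.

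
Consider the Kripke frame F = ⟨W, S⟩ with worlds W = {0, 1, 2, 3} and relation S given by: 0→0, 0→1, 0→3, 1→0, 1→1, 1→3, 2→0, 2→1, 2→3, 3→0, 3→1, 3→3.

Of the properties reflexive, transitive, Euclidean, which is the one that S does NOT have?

Reflexive: no — 2 is not related to itself.
Transitive: yes — every two-step S-path is closed by a direct edge.
Euclidean: yes — any two successors of a common world are S-related.
Only reflexive fails.

reflexive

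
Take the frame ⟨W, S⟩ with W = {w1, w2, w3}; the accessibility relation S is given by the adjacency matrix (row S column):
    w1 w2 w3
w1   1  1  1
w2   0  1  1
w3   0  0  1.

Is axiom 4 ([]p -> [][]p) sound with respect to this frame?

By correspondence theory, 4 is valid on a frame iff S is transitive.
Transitive: yes — every two-step S-path is closed by a direct edge.

Yes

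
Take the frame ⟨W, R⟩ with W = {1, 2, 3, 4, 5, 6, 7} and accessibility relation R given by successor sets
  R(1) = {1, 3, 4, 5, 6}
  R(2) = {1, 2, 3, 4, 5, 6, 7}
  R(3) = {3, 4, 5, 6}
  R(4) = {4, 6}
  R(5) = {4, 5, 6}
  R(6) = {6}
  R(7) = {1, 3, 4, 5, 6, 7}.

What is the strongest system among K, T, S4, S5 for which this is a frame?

Reflexive (axiom T): yes — every world is R-related to itself.
Transitive (axiom 4): yes — every two-step R-path is closed by a direct edge.
Euclidean (axiom 5): no — 1 R 4 and 1 R 3, but not 4 R 3.
So F validates K, T, S4; S5 would additionally require R to be Euclidean. The strongest is S4.

S4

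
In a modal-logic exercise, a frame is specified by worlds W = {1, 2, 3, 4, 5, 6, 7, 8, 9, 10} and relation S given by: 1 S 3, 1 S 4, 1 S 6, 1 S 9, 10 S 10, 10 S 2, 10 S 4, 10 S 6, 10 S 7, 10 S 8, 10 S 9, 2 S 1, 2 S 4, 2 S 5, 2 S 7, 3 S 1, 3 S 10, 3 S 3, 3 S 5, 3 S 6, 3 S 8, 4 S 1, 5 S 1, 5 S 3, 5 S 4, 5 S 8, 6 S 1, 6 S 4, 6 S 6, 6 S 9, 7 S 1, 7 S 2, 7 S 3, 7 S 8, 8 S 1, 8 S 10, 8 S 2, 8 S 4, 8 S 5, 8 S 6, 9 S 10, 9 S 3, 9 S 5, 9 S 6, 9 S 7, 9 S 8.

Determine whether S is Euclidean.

No

Euclidean: no — 1 S 3 and 1 S 4, but not 3 S 4.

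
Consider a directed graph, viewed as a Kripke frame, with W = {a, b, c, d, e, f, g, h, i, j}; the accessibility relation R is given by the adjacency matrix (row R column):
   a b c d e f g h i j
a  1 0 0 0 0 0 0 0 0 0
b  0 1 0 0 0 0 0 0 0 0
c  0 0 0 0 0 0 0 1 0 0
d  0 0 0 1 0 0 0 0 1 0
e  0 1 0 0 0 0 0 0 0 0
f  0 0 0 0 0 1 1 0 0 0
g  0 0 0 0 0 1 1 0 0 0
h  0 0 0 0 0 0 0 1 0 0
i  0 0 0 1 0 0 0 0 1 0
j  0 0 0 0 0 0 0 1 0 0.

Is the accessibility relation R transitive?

Transitive: yes — every two-step R-path is closed by a direct edge.

Yes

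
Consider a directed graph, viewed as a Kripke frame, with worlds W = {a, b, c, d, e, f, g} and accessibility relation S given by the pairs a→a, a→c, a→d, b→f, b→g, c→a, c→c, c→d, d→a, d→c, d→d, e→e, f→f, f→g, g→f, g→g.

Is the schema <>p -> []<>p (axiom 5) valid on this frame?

The schema 5 characterises exactly the Euclidean frames.
Euclidean: yes — any two successors of a common world are S-related.

Yes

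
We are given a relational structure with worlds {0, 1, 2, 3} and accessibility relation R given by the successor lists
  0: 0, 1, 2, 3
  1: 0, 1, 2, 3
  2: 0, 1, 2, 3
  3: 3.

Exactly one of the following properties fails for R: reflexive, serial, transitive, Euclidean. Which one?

Euclidean

Reflexive: yes — every world is R-related to itself.
Serial: yes — every world has a successor (e.g. 0 R 0).
Transitive: yes — every two-step R-path is closed by a direct edge.
Euclidean: no — 0 R 3 and 0 R 1, but not 3 R 1.
Only Euclidean fails.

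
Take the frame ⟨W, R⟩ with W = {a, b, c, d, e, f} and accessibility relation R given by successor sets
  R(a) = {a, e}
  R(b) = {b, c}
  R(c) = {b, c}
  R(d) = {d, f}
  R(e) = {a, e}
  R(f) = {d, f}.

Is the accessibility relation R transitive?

Transitive: yes — every two-step R-path is closed by a direct edge.

Yes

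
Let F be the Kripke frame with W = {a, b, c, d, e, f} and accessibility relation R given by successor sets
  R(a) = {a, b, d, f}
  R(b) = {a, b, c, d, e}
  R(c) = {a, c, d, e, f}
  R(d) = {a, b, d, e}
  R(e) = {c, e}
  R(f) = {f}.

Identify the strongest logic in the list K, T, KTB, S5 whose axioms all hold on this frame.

Reflexive (axiom T): yes — every world is R-related to itself.
Symmetric (axiom B): no — a R f but not f R a.
Euclidean (axiom 5): no — a R b and a R f, but not b R f.
So F validates K, T; KTB would additionally require R to be symmetric. The strongest is T.

T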